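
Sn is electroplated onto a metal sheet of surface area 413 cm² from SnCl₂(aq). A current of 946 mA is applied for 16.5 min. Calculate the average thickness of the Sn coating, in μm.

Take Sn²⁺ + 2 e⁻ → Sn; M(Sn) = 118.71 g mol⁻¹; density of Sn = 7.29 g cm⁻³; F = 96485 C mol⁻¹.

1.91 μm

Q = I·t = 0.9460 × 990.00 = 936.5 C; n(e⁻) = 0.009707 mol.
n(Sn) = n(e⁻)/2 = 0.004853 mol, so m = 0.004853 × 118.71 = 0.5761 g.
Volume = m/ρ = 0.5761 / 7.29 = 0.07903 cm³.
Thickness = V/A = 0.07903 / 413 = 1.91 × 10⁻⁴ cm = 1.91 μm.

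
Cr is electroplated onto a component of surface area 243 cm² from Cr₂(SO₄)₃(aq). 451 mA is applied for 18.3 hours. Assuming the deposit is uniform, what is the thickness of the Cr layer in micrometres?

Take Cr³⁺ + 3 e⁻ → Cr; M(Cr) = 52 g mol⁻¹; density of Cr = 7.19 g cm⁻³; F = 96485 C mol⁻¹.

Q = I·t = 0.4510 × 65880 = 29710 C; n(e⁻) = 0.3079 mol.
n(Cr) = n(e⁻)/3 = 0.1026 mol, so m = 0.1026 × 52 = 5.338 g.
Volume = m/ρ = 5.338 / 7.19 = 0.7424 cm³.
Thickness = V/A = 0.7424 / 243 = 0.00306 cm = 30.6 μm.

30.6 μm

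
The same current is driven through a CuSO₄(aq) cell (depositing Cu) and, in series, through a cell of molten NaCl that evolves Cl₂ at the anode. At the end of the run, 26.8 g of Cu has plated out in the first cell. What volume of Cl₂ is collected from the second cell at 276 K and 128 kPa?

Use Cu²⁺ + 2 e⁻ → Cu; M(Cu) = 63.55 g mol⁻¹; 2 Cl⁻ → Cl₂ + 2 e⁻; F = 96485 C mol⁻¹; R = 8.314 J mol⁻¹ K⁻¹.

7.56 L

n(Cu) = 26.8 / 63.55 = 0.4217 mol, so n(e⁻) = 2 × 0.4217 = 0.8434 mol.
The cells are in series, so the same 0.8434 mol of electrons passes through the second cell.
2 Cl⁻ → Cl₂ + 2 e⁻ — 2 mol e⁻ per mol Cl₂, so n(Cl₂) = 0.8434/2 = 0.4217 mol.
V = nRT/P = (0.4217 × 8.314 × 276) / (128 × 10³) = 0.00756 m³ = 7.56 L.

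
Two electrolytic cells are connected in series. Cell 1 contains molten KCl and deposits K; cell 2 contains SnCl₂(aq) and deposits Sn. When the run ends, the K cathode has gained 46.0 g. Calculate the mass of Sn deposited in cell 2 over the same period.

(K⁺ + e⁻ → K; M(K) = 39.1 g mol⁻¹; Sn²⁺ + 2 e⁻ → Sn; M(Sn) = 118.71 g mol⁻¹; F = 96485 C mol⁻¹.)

n(K) = 46.0 / 39.1 = 1.176 mol.
Since K⁺ + e⁻ → K, n(e⁻) passed = 1 × 1.176 = 1.176 mol.
Cells in series carry the same charge, so the same 1.176 mol of electrons passes through cell 2.
Sn²⁺ + 2 e⁻ → Sn, so n(Sn) = 1.176 / 2 = 0.5882 mol.
m(Sn) = 0.5882 × 118.71 = 69.8 g.

69.8 g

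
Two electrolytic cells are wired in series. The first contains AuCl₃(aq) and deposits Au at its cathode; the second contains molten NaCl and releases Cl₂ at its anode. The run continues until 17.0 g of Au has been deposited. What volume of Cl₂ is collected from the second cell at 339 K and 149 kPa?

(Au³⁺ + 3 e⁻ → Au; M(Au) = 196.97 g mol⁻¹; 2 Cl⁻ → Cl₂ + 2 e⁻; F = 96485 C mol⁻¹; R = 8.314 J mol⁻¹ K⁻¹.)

2.45 L

n(Au) = 17.0 / 196.97 = 0.08631 mol, so n(e⁻) = 3 × 0.08631 = 0.2589 mol.
The cells are in series, so the same 0.2589 mol of electrons passes through the second cell.
2 Cl⁻ → Cl₂ + 2 e⁻ — 2 mol e⁻ per mol Cl₂, so n(Cl₂) = 0.2589/2 = 0.1295 mol.
V = nRT/P = (0.1295 × 8.314 × 339) / (149 × 10³) = 0.00245 m³ = 2.45 L.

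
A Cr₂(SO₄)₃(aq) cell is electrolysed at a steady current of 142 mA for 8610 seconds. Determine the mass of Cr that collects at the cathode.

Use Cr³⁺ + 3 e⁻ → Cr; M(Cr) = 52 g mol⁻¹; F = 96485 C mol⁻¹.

0.220 g

Q = I·t = 0.1420 A × 8610.0 s = 1223 C.
n(e⁻) = Q/F = 1223 / 96485 = 0.01267 mol.
Cr³⁺ + 3 e⁻ → Cr, so n(Cr) = n(e⁻)/3 = 0.004224 mol.
m = n·M = 0.004224 × 52 = 0.220 g.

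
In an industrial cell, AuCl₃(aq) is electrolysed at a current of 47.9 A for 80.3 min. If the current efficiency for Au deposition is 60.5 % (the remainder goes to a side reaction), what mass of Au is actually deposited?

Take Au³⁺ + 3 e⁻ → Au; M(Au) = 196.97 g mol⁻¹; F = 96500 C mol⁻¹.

95.0 g

Q = I·t = 47.90 × 4818.0 = 230800 C.
n(e⁻) = 230800/96500 = 2.392 mol; theoretically n(Au) = 2.392/3 = 0.7972 mol, m_theo = 157.0 g.
At 60.5 % efficiency, m_actual = 0.605 × 157.0 = 95.0 g.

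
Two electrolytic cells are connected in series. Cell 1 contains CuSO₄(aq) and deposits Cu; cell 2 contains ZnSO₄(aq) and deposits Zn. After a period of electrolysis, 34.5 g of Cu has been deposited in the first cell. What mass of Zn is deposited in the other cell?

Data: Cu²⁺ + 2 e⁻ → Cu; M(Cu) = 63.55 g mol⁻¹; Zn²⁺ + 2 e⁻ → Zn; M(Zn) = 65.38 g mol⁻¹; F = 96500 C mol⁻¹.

35.5 g

n(Cu) = 34.5 / 63.55 = 0.5429 mol.
Since Cu²⁺ + 2 e⁻ → Cu, n(e⁻) passed = 2 × 0.5429 = 1.086 mol.
Cells in series carry the same charge, so the same 1.086 mol of electrons passes through cell 2.
Zn²⁺ + 2 e⁻ → Zn, so n(Zn) = 1.086 / 2 = 0.5429 mol.
m(Zn) = 0.5429 × 65.38 = 35.5 g.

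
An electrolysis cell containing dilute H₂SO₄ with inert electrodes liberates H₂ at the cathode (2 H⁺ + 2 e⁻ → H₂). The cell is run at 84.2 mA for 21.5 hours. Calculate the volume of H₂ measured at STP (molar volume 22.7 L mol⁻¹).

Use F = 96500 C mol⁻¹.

0.767 L

Q = I·t = 0.08420 A × 77400 s = 6517 C.
n(e⁻) = Q/F = 6517 / 96500 = 0.06753 mol.
2 electrons are transferred per H₂ molecule, so n(H₂) = 0.06753 / 2 = 0.03377 mol.
V = n × V_m = 0.03377 × 22.7 = 0.767 L.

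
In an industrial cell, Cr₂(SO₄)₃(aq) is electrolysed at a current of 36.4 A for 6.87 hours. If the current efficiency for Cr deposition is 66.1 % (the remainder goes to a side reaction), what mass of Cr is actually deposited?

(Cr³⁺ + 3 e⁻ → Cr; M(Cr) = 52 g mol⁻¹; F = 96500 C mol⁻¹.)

Q = I·t = 36.40 × 24732 = 900200 C.
n(e⁻) = 900200/96500 = 9.329 mol; theoretically n(Cr) = 9.329/3 = 3.110 mol, m_theo = 161.7 g.
At 66.1 % efficiency, m_actual = 0.661 × 161.7 = 107 g.

107 g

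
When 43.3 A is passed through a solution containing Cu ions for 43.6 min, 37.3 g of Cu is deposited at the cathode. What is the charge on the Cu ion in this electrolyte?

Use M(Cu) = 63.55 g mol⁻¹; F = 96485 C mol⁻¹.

+2

Q = I·t = 43.30 A × 2616.0 s = 113300 C, so n(e⁻) = 113300/96485 = 1.174 mol.
n(Cu) deposited = 37.3 / 63.55 = 0.5869 mol.
Electrons per atom = n(e⁻)/n(Cu) = 1.174 / 0.5869 = 2.00 ≈ 2, so the ion is Cu²⁺.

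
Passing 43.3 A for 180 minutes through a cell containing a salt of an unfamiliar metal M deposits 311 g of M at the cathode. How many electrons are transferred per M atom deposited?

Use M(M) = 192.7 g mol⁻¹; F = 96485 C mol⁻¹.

3

Q = I·t = 43.30 A × 10800 s = 467600 C, so n(e⁻) = 467600/96485 = 4.847 mol.
n(M) deposited = 311 / 192.7 = 1.614 mol.
Electrons per atom = n(e⁻)/n(M) = 4.847 / 1.614 = 3.00 ≈ 3, so the ion is M³⁺.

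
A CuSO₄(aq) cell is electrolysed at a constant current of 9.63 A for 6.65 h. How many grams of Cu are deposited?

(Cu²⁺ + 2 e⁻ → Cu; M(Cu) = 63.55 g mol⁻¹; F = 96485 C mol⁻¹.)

75.9 g

Q = I·t = 9.630 A × 23940 s = 230500 C.
n(e⁻) = Q/F = 230500 / 96485 = 2.389 mol.
Cu²⁺ + 2 e⁻ → Cu, so n(Cu) = n(e⁻)/2 = 1.195 mol.
m = n·M = 1.195 × 63.55 = 75.9 g.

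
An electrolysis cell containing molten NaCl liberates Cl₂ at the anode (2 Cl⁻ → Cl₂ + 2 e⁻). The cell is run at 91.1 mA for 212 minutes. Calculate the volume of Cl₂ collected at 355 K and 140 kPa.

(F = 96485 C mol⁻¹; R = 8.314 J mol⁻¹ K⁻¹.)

Q = I·t = 0.09110 A × 12720 s = 1159 C.
n(e⁻) = Q/F = 1159 / 96485 = 0.01201 mol.
2 electrons are transferred per Cl₂ molecule, so n(Cl₂) = 0.01201 / 2 = 0.006005 mol.
V = nRT/P = (0.006005 × 8.314 × 355) / (140 × 10³ Pa) = 1.27 × 10⁻⁴ m³ = 0.127 L.

0.127 L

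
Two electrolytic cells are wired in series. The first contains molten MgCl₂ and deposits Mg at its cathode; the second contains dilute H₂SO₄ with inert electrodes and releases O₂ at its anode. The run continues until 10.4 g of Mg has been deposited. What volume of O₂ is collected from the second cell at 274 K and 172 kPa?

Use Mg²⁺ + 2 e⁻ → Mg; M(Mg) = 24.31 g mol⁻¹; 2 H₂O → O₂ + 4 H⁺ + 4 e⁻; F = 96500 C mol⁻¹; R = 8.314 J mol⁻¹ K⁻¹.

2.83 L

n(Mg) = 10.4 / 24.31 = 0.4278 mol, so n(e⁻) = 2 × 0.4278 = 0.8556 mol.
The cells are in series, so the same 0.8556 mol of electrons passes through the second cell.
2 H₂O → O₂ + 4 H⁺ + 4 e⁻ — 4 mol e⁻ per mol O₂, so n(O₂) = 0.8556/4 = 0.2139 mol.
V = nRT/P = (0.2139 × 8.314 × 274) / (172 × 10³) = 0.00283 m³ = 2.83 L.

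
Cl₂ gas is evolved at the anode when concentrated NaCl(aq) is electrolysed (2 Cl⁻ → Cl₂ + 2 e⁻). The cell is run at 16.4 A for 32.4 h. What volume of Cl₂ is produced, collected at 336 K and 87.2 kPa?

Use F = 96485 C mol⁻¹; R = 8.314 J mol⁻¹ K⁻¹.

318 L

Q = I·t = 16.40 A × 116640 s = 1913000 C.
n(e⁻) = Q/F = 1913000 / 96485 = 19.83 mol.
2 electrons are transferred per Cl₂ molecule, so n(Cl₂) = 19.83 / 2 = 9.913 mol.
V = nRT/P = (9.913 × 8.314 × 336) / (87.2 × 10³ Pa) = 0.318 m³ = 318 L.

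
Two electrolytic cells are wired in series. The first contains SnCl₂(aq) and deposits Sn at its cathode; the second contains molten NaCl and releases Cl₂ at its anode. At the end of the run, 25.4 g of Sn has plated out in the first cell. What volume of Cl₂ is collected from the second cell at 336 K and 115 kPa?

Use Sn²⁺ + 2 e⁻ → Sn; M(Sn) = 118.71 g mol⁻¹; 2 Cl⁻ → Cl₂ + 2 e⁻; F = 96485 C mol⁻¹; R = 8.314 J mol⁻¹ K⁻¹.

5.20 L

n(Sn) = 25.4 / 118.71 = 0.2140 mol, so n(e⁻) = 2 × 0.2140 = 0.4279 mol.
The cells are in series, so the same 0.4279 mol of electrons passes through the second cell.
2 Cl⁻ → Cl₂ + 2 e⁻ — 2 mol e⁻ per mol Cl₂, so n(Cl₂) = 0.4279/2 = 0.2140 mol.
V = nRT/P = (0.2140 × 8.314 × 336) / (115 × 10³) = 0.00520 m³ = 5.20 L.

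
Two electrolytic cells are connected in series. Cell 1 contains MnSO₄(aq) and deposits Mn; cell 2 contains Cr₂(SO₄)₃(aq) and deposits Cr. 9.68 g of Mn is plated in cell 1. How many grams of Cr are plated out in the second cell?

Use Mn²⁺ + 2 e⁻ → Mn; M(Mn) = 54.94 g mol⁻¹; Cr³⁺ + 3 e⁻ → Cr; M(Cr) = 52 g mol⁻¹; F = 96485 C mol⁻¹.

n(Mn) = 9.68 / 54.94 = 0.1762 mol.
Since Mn²⁺ + 2 e⁻ → Mn, n(e⁻) passed = 2 × 0.1762 = 0.3524 mol.
Cells in series carry the same charge, so the same 0.3524 mol of electrons passes through cell 2.
Cr³⁺ + 3 e⁻ → Cr, so n(Cr) = 0.3524 / 3 = 0.1175 mol.
m(Cr) = 0.1175 × 52 = 6.11 g.

6.11 g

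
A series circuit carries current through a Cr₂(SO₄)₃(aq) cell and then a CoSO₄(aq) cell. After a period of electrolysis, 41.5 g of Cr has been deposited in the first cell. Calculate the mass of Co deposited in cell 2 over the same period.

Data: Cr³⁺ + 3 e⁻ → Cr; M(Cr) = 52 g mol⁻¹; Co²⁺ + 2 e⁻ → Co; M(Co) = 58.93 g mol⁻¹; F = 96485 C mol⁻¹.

n(Cr) = 41.5 / 52 = 0.7981 mol.
Since Cr³⁺ + 3 e⁻ → Cr, n(e⁻) passed = 3 × 0.7981 = 2.394 mol.
Cells in series carry the same charge, so the same 2.394 mol of electrons passes through cell 2.
Co²⁺ + 2 e⁻ → Co, so n(Co) = 2.394 / 2 = 1.197 mol.
m(Co) = 1.197 × 58.93 = 70.5 g.

70.5 g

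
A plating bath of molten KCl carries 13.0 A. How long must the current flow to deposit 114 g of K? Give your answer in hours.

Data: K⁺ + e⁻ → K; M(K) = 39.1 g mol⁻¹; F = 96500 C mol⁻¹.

6.01 h

n(K) = m/M = 114 / 39.1 = 2.916 mol.
Each K atom requires 1 electron, so n(e⁻) = 1 × 2.916 = 2.916 mol.
Q = n(e⁻)·F = 2.916 × 96500 = 281400 C.
t = Q/I = 281400 / 13.00 A = 21640 s = 6.01 h.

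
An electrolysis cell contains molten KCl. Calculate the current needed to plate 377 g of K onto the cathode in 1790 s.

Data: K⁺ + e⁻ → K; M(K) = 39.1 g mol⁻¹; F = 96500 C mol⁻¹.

n(K) = 377 / 39.1 = 9.642 mol.
n(e⁻) = 1 × 9.642 = 9.642 mol.
Q = n(e⁻)·F = 9.642 × 96500 = 930400 C.
I = Q/t = 930400 / 1790.0 s = 520 A.

520 A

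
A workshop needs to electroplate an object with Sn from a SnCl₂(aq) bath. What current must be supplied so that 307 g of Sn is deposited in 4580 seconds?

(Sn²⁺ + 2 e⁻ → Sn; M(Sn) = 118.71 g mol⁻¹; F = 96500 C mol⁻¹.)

n(Sn) = 307 / 118.71 = 2.586 mol.
n(e⁻) = 2 × 2.586 = 5.172 mol.
Q = n(e⁻)·F = 5.172 × 96500 = 499100 C.
I = Q/t = 499100 / 4580.0 s = 109 A.

109 A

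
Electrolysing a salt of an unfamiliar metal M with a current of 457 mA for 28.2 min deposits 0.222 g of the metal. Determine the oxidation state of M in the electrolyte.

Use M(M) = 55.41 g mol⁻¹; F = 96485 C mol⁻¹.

Q = I·t = 0.4570 A × 1692.0 s = 773.2 C, so n(e⁻) = 773.2/96485 = 0.008014 mol.
n(M) deposited = 0.222 / 55.41 = 0.004006 mol.
Electrons per atom = n(e⁻)/n(M) = 0.008014 / 0.004006 = 2.00 ≈ 2, so the ion is M²⁺.

+2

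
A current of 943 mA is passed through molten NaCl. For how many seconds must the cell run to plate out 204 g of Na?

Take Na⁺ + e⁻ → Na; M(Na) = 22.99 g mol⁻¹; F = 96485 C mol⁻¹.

n(Na) = m/M = 204 / 22.99 = 8.873 mol.
Each Na atom requires 1 electron, so n(e⁻) = 1 × 8.873 = 8.873 mol.
Q = n(e⁻)·F = 8.873 × 96485 = 856200 C.
t = Q/I = 856200 / 0.9430 A = 907900 s.

9.08 × 10⁵ s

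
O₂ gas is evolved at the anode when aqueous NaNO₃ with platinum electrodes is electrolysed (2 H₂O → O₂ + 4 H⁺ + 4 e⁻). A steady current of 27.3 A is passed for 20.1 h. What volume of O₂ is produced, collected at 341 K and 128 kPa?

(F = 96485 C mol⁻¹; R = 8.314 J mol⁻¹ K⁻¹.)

113 L

Q = I·t = 27.30 A × 72360 s = 1975000 C.
n(e⁻) = Q/F = 1975000 / 96485 = 20.47 mol.
4 electrons are transferred per O₂ molecule, so n(O₂) = 20.47 / 4 = 5.118 mol.
V = nRT/P = (5.118 × 8.314 × 341) / (128 × 10³ Pa) = 0.113 m³ = 113 L.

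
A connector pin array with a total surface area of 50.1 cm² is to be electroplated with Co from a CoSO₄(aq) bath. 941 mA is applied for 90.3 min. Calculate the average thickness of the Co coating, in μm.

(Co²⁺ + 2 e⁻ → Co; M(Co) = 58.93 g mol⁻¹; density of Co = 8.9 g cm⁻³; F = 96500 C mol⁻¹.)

34.9 μm

Q = I·t = 0.9410 × 5418.0 = 5098 C; n(e⁻) = 0.05283 mol.
n(Co) = n(e⁻)/2 = 0.02642 mol, so m = 0.02642 × 58.93 = 1.557 g.
Volume = m/ρ = 1.557 / 8.9 = 0.1749 cm³.
Thickness = V/A = 0.1749 / 50.1 = 0.00349 cm = 34.9 μm.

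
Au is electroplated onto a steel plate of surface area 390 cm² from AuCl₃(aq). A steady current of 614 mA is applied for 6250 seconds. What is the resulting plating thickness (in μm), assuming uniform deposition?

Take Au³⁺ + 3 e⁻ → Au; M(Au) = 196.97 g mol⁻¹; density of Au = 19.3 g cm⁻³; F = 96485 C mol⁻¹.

Q = I·t = 0.6140 × 6250.0 = 3838 C; n(e⁻) = 0.03977 mol.
n(Au) = n(e⁻)/3 = 0.01326 mol, so m = 0.01326 × 196.97 = 2.611 g.
Volume = m/ρ = 2.611 / 19.3 = 0.1353 cm³.
Thickness = V/A = 0.1353 / 390 = 3.47 × 10⁻⁴ cm = 3.47 μm.

3.47 μm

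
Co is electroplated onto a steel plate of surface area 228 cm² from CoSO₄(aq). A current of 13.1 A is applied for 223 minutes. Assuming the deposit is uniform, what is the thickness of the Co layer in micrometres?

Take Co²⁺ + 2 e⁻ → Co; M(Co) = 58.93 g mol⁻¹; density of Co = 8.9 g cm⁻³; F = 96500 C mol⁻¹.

264 μm

Q = I·t = 13.10 × 13380 = 175300 C; n(e⁻) = 1.816 mol.
n(Co) = n(e⁻)/2 = 0.9082 mol, so m = 0.9082 × 58.93 = 53.52 g.
Volume = m/ρ = 53.52 / 8.9 = 6.013 cm³.
Thickness = V/A = 6.013 / 228 = 0.0264 cm = 264 μm.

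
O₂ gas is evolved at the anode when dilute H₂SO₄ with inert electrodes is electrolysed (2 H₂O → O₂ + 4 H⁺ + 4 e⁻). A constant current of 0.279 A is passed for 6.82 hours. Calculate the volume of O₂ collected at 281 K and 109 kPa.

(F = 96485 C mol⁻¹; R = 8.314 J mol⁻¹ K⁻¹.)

0.380 L

Q = I·t = 0.2790 A × 24552 s = 6850 C.
n(e⁻) = Q/F = 6850 / 96485 = 0.07100 mol.
4 electrons are transferred per O₂ molecule, so n(O₂) = 0.07100 / 4 = 0.01775 mol.
V = nRT/P = (0.01775 × 8.314 × 281) / (109 × 10³ Pa) = 3.80 × 10⁻⁴ m³ = 0.380 L.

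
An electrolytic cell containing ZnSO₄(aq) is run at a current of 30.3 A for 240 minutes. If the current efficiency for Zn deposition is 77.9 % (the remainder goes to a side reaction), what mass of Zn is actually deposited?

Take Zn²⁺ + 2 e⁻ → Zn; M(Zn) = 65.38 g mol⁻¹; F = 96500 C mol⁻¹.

Q = I·t = 30.30 × 14400 = 436300 C.
n(e⁻) = 436300/96500 = 4.521 mol; theoretically n(Zn) = 4.521/2 = 2.261 mol, m_theo = 147.8 g.
At 77.9 % efficiency, m_actual = 0.779 × 147.8 = 115 g.

115 g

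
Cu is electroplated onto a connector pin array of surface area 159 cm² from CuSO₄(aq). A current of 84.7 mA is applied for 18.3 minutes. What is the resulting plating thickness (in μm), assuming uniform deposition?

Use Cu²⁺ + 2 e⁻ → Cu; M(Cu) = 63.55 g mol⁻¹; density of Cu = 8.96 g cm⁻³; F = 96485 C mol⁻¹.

Q = I·t = 0.08470 × 1098.0 = 93.00 C; n(e⁻) = 0.0009639 mol.
n(Cu) = n(e⁻)/2 = 0.0004819 mol, so m = 0.0004819 × 63.55 = 0.03063 g.
Volume = m/ρ = 0.03063 / 8.96 = 0.003418 cm³.
Thickness = V/A = 0.003418 / 159 = 2.15 × 10⁻⁵ cm = 0.215 μm.

0.215 μm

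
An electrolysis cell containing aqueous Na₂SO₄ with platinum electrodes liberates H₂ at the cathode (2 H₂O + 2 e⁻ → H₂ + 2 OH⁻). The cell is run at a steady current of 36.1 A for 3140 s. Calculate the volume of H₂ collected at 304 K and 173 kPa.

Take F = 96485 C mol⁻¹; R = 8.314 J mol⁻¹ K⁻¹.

Q = I·t = 36.10 A × 3140.0 s = 113400 C.
n(e⁻) = Q/F = 113400 / 96485 = 1.175 mol.
2 electrons are transferred per H₂ molecule, so n(H₂) = 1.175 / 2 = 0.5874 mol.
V = nRT/P = (0.5874 × 8.314 × 304) / (173 × 10³ Pa) = 0.00858 m³ = 8.58 L.

8.58 L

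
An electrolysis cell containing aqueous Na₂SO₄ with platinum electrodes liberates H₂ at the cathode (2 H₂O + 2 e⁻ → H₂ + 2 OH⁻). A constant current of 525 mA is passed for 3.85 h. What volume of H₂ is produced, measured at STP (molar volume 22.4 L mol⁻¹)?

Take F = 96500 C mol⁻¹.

0.845 L

Q = I·t = 0.5250 A × 13860 s = 7276 C.
n(e⁻) = Q/F = 7276 / 96500 = 0.07540 mol.
2 electrons are transferred per H₂ molecule, so n(H₂) = 0.07540 / 2 = 0.03770 mol.
V = n × V_m = 0.03770 × 22.4 = 0.845 L.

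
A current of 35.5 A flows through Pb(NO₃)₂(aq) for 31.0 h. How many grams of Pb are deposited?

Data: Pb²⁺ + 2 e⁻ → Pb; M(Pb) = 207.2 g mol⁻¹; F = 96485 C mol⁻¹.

Q = I·t = 35.50 A × 111600 s = 3962000 C.
n(e⁻) = Q/F = 3962000 / 96485 = 41.06 mol.
Pb²⁺ + 2 e⁻ → Pb, so n(Pb) = n(e⁻)/2 = 20.53 mol.
m = n·M = 20.53 × 207.2 = 4250 g.

4250 g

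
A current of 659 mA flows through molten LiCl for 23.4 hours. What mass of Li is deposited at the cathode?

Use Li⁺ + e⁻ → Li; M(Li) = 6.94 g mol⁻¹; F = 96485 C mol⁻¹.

Q = I·t = 0.6590 A × 84240 s = 55510 C.
n(e⁻) = Q/F = 55510 / 96485 = 0.5754 mol.
Li⁺ + e⁻ → Li, so n(Li) = n(e⁻)/1 = 0.5754 mol.
m = n·M = 0.5754 × 6.94 = 3.99 g.

3.99 g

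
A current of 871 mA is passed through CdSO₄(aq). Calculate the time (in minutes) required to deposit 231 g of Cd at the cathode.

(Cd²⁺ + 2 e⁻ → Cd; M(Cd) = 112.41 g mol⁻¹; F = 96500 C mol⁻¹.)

n(Cd) = m/M = 231 / 112.41 = 2.055 mol.
Each Cd atom requires 2 electrons, so n(e⁻) = 2 × 2.055 = 4.110 mol.
Q = n(e⁻)·F = 4.110 × 96500 = 396600 C.
t = Q/I = 396600 / 0.8710 A = 455400 s = 7590 min.

7590 min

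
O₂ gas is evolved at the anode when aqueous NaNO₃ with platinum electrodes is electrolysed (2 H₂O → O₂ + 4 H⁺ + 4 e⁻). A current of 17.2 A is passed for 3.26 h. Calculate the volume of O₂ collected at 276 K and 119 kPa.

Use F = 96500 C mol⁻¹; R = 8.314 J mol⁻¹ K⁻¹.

Q = I·t = 17.20 A × 11736 s = 201900 C.
n(e⁻) = Q/F = 201900 / 96500 = 2.092 mol.
4 electrons are transferred per O₂ molecule, so n(O₂) = 2.092 / 4 = 0.5230 mol.
V = nRT/P = (0.5230 × 8.314 × 276) / (119 × 10³ Pa) = 0.0101 m³ = 10.1 L.

10.1 L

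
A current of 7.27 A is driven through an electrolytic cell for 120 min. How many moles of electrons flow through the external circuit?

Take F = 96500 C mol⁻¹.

Q = I·t = 7.270 A × 7200.0 s = 52340 C.
n(e⁻) = Q/F = 52340 / 96500 = 0.542 mol.

0.542 mol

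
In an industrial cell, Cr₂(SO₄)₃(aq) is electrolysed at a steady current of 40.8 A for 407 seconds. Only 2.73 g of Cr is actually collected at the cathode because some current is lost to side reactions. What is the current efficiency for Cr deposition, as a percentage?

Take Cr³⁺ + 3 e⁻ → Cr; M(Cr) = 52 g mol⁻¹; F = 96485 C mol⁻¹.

Q = I·t = 40.80 × 407.00 = 16610 C; n(e⁻) = 16610/96485 = 0.1721 mol.
Theoretical n(Cr) = n(e⁻)/3 = 0.05737 mol, i.e. m_theo = 0.05737 × 52 = 2.983 g.
Efficiency = m_actual / m_theo = 2.73 / 2.983 = 91.5 %.

91.5 %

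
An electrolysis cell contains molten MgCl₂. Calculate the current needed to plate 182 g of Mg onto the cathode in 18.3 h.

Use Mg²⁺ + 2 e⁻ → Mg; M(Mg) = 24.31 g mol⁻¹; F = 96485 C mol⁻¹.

n(Mg) = 182 / 24.31 = 7.487 mol.
n(e⁻) = 2 × 7.487 = 14.97 mol.
Q = n(e⁻)·F = 14.97 × 96485 = 1445000 C.
I = Q/t = 1445000 / 65880 s = 21.9 A.

21.9 A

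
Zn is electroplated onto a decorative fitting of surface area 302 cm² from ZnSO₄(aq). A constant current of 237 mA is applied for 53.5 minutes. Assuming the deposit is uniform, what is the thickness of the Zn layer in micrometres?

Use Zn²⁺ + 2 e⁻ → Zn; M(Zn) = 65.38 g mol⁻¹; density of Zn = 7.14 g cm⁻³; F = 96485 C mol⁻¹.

Q = I·t = 0.2370 × 3210.0 = 760.8 C; n(e⁻) = 0.007885 mol.
n(Zn) = n(e⁻)/2 = 0.003942 mol, so m = 0.003942 × 65.38 = 0.2578 g.
Volume = m/ρ = 0.2578 / 7.14 = 0.03610 cm³.
Thickness = V/A = 0.03610 / 302 = 1.20 × 10⁻⁴ cm = 1.20 μm.

1.20 μm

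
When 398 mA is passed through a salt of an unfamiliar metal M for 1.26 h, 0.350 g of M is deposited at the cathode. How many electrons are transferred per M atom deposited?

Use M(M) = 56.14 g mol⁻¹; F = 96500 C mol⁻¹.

3

Q = I·t = 0.3980 A × 4536.0 s = 1805 C, so n(e⁻) = 1805/96500 = 0.01871 mol.
n(M) deposited = 0.350 / 56.14 = 0.006234 mol.
Electrons per atom = n(e⁻)/n(M) = 0.01871 / 0.006234 = 3.00 ≈ 3, so the ion is M³⁺.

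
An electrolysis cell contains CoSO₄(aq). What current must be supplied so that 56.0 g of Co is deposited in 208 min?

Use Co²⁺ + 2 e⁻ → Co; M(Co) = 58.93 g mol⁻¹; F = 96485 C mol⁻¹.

n(Co) = 56.0 / 58.93 = 0.9503 mol.
n(e⁻) = 2 × 0.9503 = 1.901 mol.
Q = n(e⁻)·F = 1.901 × 96485 = 183400 C.
I = Q/t = 183400 / 12480 s = 14.7 A.

14.7 A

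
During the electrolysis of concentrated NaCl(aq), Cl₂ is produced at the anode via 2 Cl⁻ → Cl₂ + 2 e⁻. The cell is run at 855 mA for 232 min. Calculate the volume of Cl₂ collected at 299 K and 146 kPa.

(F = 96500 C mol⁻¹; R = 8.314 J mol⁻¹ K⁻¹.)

Q = I·t = 0.8550 A × 13920 s = 11900 C.
n(e⁻) = Q/F = 11900 / 96500 = 0.1233 mol.
2 electrons are transferred per Cl₂ molecule, so n(Cl₂) = 0.1233 / 2 = 0.06167 mol.
V = nRT/P = (0.06167 × 8.314 × 299) / (146 × 10³ Pa) = 0.00105 m³ = 1.05 L.

1.05 L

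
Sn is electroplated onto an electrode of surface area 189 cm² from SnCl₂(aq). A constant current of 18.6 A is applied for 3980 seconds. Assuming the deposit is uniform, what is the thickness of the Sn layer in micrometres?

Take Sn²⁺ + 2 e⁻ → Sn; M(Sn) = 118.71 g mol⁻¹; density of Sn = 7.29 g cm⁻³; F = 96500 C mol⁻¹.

330 μm

Q = I·t = 18.60 × 3980.0 = 74030 C; n(e⁻) = 0.7671 mol.
n(Sn) = n(e⁻)/2 = 0.3836 mol, so m = 0.3836 × 118.71 = 45.53 g.
Volume = m/ρ = 45.53 / 7.29 = 6.246 cm³.
Thickness = V/A = 6.246 / 189 = 0.0330 cm = 330 μm.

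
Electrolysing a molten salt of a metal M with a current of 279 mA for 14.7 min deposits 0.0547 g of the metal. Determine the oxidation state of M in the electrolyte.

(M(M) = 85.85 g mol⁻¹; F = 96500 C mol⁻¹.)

Q = I·t = 0.2790 A × 882.00 s = 246.1 C, so n(e⁻) = 246.1/96500 = 0.002550 mol.
n(M) deposited = 0.0547 / 85.85 = 0.0006372 mol.
Electrons per atom = n(e⁻)/n(M) = 0.002550 / 0.0006372 = 4.00 ≈ 4, so the ion is M⁴⁺.

+4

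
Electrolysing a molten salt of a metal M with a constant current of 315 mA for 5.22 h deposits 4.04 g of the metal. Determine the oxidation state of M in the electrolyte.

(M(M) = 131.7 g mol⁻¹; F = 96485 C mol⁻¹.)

Q = I·t = 0.3150 A × 18792 s = 5919 C, so n(e⁻) = 5919/96485 = 0.06135 mol.
n(M) deposited = 4.04 / 131.7 = 0.03068 mol.
Electrons per atom = n(e⁻)/n(M) = 0.06135 / 0.03068 = 2.00 ≈ 2, so the ion is M²⁺.

+2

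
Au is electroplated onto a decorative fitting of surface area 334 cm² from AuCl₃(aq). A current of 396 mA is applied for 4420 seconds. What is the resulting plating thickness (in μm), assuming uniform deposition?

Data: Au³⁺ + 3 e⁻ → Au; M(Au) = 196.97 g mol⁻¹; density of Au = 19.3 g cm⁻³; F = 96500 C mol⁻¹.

Q = I·t = 0.3960 × 4420.0 = 1750 C; n(e⁻) = 0.01814 mol.
n(Au) = n(e⁻)/3 = 0.006046 mol, so m = 0.006046 × 196.97 = 1.191 g.
Volume = m/ρ = 1.191 / 19.3 = 0.06170 cm³.
Thickness = V/A = 0.06170 / 334 = 1.85 × 10⁻⁴ cm = 1.85 μm.

1.85 μm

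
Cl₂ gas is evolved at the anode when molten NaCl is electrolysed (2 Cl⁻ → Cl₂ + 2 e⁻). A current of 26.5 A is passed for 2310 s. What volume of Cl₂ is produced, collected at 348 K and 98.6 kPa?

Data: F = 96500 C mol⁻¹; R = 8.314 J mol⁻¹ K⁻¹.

9.31 L

Q = I·t = 26.50 A × 2310.0 s = 61220 C.
n(e⁻) = Q/F = 61220 / 96500 = 0.6344 mol.
2 electrons are transferred per Cl₂ molecule, so n(Cl₂) = 0.6344 / 2 = 0.3172 mol.
V = nRT/P = (0.3172 × 8.314 × 348) / (98.6 × 10³ Pa) = 0.00931 m³ = 9.31 L.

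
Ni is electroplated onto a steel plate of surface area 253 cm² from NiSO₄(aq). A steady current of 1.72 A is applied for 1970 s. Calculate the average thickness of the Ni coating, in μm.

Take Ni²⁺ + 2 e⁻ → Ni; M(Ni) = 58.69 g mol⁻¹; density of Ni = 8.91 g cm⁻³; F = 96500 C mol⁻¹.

4.57 μm

Q = I·t = 1.720 × 1970.0 = 3388 C; n(e⁻) = 0.03511 mol.
n(Ni) = n(e⁻)/2 = 0.01756 mol, so m = 0.01756 × 58.69 = 1.030 g.
Volume = m/ρ = 1.030 / 8.91 = 0.1156 cm³.
Thickness = V/A = 0.1156 / 253 = 4.57 × 10⁻⁴ cm = 4.57 μm.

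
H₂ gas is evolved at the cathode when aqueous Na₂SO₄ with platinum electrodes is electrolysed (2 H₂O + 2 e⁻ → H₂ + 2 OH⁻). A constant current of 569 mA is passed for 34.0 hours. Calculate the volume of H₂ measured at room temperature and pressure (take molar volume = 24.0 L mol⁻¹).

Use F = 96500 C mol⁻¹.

Q = I·t = 0.5690 A × 122400 s = 69650 C.
n(e⁻) = Q/F = 69650 / 96500 = 0.7217 mol.
2 electrons are transferred per H₂ molecule, so n(H₂) = 0.7217 / 2 = 0.3609 mol.
V = n × V_m = 0.3609 × 24.0 = 8.66 L.

8.66 L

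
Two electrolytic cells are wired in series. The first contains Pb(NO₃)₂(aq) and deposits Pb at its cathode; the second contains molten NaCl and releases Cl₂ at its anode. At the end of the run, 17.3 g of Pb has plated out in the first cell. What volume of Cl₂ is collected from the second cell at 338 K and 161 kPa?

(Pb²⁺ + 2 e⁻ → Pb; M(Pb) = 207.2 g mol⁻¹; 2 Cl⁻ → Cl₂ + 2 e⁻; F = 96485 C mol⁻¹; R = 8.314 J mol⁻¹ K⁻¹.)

1.46 L

n(Pb) = 17.3 / 207.2 = 0.08349 mol, so n(e⁻) = 2 × 0.08349 = 0.1670 mol.
The cells are in series, so the same 0.1670 mol of electrons passes through the second cell.
2 Cl⁻ → Cl₂ + 2 e⁻ — 2 mol e⁻ per mol Cl₂, so n(Cl₂) = 0.1670/2 = 0.08349 mol.
V = nRT/P = (0.08349 × 8.314 × 338) / (161 × 10³) = 0.00146 m³ = 1.46 L.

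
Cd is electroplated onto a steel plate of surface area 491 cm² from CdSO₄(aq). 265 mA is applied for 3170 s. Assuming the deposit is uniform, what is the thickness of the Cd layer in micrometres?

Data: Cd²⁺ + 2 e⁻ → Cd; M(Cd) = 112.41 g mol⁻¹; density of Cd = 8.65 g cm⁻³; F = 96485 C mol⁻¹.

Q = I·t = 0.2650 × 3170.0 = 840.0 C; n(e⁻) = 0.008707 mol.
n(Cd) = n(e⁻)/2 = 0.004353 mol, so m = 0.004353 × 112.41 = 0.4894 g.
Volume = m/ρ = 0.4894 / 8.65 = 0.05657 cm³.
Thickness = V/A = 0.05657 / 491 = 1.15 × 10⁻⁴ cm = 1.15 μm.

1.15 μm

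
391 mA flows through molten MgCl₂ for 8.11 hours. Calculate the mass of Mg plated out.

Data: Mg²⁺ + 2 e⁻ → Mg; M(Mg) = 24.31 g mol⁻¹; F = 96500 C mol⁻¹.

1.44 g

Q = I·t = 0.3910 A × 29196 s = 11420 C.
n(e⁻) = Q/F = 11420 / 96500 = 0.1183 mol.
Mg²⁺ + 2 e⁻ → Mg, so n(Mg) = n(e⁻)/2 = 0.05915 mol.
m = n·M = 0.05915 × 24.31 = 1.44 g.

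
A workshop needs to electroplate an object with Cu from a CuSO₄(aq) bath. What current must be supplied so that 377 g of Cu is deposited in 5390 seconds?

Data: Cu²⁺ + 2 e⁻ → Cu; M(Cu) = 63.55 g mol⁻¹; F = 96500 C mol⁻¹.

n(Cu) = 377 / 63.55 = 5.932 mol.
n(e⁻) = 2 × 5.932 = 11.86 mol.
Q = n(e⁻)·F = 11.86 × 96500 = 1145000 C.
I = Q/t = 1145000 / 5390.0 s = 212 A.

212 A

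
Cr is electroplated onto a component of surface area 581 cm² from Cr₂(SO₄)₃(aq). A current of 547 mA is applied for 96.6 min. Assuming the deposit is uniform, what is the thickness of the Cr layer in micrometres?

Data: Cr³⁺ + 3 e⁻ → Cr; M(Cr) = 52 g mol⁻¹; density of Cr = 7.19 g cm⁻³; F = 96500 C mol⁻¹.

1.36 μm

Q = I·t = 0.5470 × 5796.0 = 3170 C; n(e⁻) = 0.03285 mol.
n(Cr) = n(e⁻)/3 = 0.01095 mol, so m = 0.01095 × 52 = 0.5695 g.
Volume = m/ρ = 0.5695 / 7.19 = 0.07920 cm³.
Thickness = V/A = 0.07920 / 581 = 1.36 × 10⁻⁴ cm = 1.36 μm.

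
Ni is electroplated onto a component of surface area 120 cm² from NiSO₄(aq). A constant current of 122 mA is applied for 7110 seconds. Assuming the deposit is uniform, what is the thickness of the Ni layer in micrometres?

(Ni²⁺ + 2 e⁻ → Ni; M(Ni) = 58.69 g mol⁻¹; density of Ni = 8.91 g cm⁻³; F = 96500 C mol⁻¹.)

2.47 μm

Q = I·t = 0.1220 × 7110.0 = 867.4 C; n(e⁻) = 0.008989 mol.
n(Ni) = n(e⁻)/2 = 0.004494 mol, so m = 0.004494 × 58.69 = 0.2638 g.
Volume = m/ρ = 0.2638 / 8.91 = 0.02960 cm³.
Thickness = V/A = 0.02960 / 120 = 2.47 × 10⁻⁴ cm = 2.47 μm.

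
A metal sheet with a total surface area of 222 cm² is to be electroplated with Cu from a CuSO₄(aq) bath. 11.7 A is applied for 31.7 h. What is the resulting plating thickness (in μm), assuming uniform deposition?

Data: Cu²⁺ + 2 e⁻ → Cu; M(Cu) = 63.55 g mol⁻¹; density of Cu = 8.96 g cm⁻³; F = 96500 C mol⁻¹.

Q = I·t = 11.70 × 114120 = 1335000 C; n(e⁻) = 13.84 mol.
n(Cu) = n(e⁻)/2 = 6.918 mol, so m = 6.918 × 63.55 = 439.6 g.
Volume = m/ρ = 439.6 / 8.96 = 49.07 cm³.
Thickness = V/A = 49.07 / 222 = 0.221 cm = 2210 μm.

2210 μm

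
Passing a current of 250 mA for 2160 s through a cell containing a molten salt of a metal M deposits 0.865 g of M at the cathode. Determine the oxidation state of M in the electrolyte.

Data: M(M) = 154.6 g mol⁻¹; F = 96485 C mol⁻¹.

+1

Q = I·t = 0.2500 A × 2160.0 s = 540.0 C, so n(e⁻) = 540.0/96485 = 0.005597 mol.
n(M) deposited = 0.865 / 154.6 = 0.005595 mol.
Electrons per atom = n(e⁻)/n(M) = 0.005597 / 0.005595 = 1.00 ≈ 1, so the ion is M⁺.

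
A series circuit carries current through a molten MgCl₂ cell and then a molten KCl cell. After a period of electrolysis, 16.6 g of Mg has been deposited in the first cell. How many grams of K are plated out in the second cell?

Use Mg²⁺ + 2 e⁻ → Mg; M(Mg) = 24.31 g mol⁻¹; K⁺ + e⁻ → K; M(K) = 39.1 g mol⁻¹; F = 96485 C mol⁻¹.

n(Mg) = 16.6 / 24.31 = 0.6828 mol.
Since Mg²⁺ + 2 e⁻ → Mg, n(e⁻) passed = 2 × 0.6828 = 1.366 mol.
Cells in series carry the same charge, so the same 1.366 mol of electrons passes through cell 2.
K⁺ + e⁻ → K, so n(K) = 1.366 / 1 = 1.366 mol.
m(K) = 1.366 × 39.1 = 53.4 g.

53.4 g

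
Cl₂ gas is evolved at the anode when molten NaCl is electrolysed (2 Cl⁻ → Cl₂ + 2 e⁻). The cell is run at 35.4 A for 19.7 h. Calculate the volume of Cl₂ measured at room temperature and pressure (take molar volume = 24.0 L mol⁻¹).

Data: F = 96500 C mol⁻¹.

Q = I·t = 35.40 A × 70920 s = 2511000 C.
n(e⁻) = Q/F = 2511000 / 96500 = 26.02 mol.
2 electrons are transferred per Cl₂ molecule, so n(Cl₂) = 26.02 / 2 = 13.01 mol.
V = n × V_m = 13.01 × 24.0 = 312 L.

312 L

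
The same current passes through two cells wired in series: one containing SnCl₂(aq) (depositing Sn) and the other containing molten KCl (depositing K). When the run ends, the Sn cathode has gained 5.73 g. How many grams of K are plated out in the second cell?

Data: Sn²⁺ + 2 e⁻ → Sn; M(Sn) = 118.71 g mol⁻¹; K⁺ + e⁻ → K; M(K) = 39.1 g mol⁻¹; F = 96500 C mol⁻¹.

n(Sn) = 5.73 / 118.71 = 0.04827 mol.
Since Sn²⁺ + 2 e⁻ → Sn, n(e⁻) passed = 2 × 0.04827 = 0.09654 mol.
Cells in series carry the same charge, so the same 0.09654 mol of electrons passes through cell 2.
K⁺ + e⁻ → K, so n(K) = 0.09654 / 1 = 0.09654 mol.
m(K) = 0.09654 × 39.1 = 3.77 g.

3.77 g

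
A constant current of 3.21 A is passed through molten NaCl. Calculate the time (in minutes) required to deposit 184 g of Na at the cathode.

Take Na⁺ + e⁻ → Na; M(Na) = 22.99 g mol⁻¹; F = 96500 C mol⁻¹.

4010 min

n(Na) = m/M = 184 / 22.99 = 8.003 mol.
Each Na atom requires 1 electron, so n(e⁻) = 1 × 8.003 = 8.003 mol.
Q = n(e⁻)·F = 8.003 × 96500 = 772300 C.
t = Q/I = 772300 / 3.210 A = 240600 s = 4010 min.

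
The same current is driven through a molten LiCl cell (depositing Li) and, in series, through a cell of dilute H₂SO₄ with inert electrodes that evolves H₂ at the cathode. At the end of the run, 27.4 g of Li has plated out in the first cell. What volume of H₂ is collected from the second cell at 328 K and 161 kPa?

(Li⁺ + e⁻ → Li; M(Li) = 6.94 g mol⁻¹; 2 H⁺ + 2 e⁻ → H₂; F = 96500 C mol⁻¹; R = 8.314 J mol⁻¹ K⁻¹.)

33.4 L

n(Li) = 27.4 / 6.94 = 3.948 mol, so n(e⁻) = 1 × 3.948 = 3.948 mol.
The cells are in series, so the same 3.948 mol of electrons passes through the second cell.
2 H⁺ + 2 e⁻ → H₂ — 2 mol e⁻ per mol H₂, so n(H₂) = 3.948/2 = 1.974 mol.
V = nRT/P = (1.974 × 8.314 × 328) / (161 × 10³) = 0.0334 m³ = 33.4 L.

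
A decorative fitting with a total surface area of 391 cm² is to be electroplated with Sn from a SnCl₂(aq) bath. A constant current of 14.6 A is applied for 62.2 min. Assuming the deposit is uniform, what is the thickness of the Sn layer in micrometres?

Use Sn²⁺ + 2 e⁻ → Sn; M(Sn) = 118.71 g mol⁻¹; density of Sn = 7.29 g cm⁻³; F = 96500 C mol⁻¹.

118 μm

Q = I·t = 14.60 × 3732.0 = 54490 C; n(e⁻) = 0.5646 mol.
n(Sn) = n(e⁻)/2 = 0.2823 mol, so m = 0.2823 × 118.71 = 33.51 g.
Volume = m/ρ = 33.51 / 7.29 = 4.597 cm³.
Thickness = V/A = 4.597 / 391 = 0.0118 cm = 118 μm.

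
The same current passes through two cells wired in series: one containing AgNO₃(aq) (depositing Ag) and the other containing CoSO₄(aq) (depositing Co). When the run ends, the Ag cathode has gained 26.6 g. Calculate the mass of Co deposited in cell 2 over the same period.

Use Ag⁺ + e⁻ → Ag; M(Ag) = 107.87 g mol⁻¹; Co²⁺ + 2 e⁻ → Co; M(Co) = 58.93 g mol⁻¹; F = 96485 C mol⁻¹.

n(Ag) = 26.6 / 107.87 = 0.2466 mol.
Since Ag⁺ + e⁻ → Ag, n(e⁻) passed = 1 × 0.2466 = 0.2466 mol.
Cells in series carry the same charge, so the same 0.2466 mol of electrons passes through cell 2.
Co²⁺ + 2 e⁻ → Co, so n(Co) = 0.2466 / 2 = 0.1233 mol.
m(Co) = 0.1233 × 58.93 = 7.27 g.

7.27 g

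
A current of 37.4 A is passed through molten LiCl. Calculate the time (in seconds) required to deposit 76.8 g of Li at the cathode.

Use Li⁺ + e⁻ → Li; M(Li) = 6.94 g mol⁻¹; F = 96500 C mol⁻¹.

n(Li) = m/M = 76.8 / 6.94 = 11.07 mol.
Each Li atom requires 1 electron, so n(e⁻) = 1 × 11.07 = 11.07 mol.
Q = n(e⁻)·F = 11.07 × 96500 = 1068000 C.
t = Q/I = 1068000 / 37.40 A = 28550 s.

28600 s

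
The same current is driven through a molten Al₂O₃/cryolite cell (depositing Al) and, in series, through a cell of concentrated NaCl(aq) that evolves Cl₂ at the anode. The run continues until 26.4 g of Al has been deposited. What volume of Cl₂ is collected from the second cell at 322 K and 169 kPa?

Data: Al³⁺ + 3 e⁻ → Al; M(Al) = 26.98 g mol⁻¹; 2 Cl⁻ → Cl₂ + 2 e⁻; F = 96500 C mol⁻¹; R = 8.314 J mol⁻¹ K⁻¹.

n(Al) = 26.4 / 26.98 = 0.9785 mol, so n(e⁻) = 3 × 0.9785 = 2.936 mol.
The cells are in series, so the same 2.936 mol of electrons passes through the second cell.
2 Cl⁻ → Cl₂ + 2 e⁻ — 2 mol e⁻ per mol Cl₂, so n(Cl₂) = 2.936/2 = 1.468 mol.
V = nRT/P = (1.468 × 8.314 × 322) / (169 × 10³) = 0.0233 m³ = 23.3 L.

23.3 L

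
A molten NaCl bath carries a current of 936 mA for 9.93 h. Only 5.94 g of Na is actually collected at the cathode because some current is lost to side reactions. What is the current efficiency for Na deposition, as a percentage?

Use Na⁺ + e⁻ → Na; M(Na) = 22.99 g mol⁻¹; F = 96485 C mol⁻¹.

Q = I·t = 0.9360 × 35748 = 33460 C; n(e⁻) = 33460/96485 = 0.3468 mol.
Theoretical n(Na) = n(e⁻)/1 = 0.3468 mol, i.e. m_theo = 0.3468 × 22.99 = 7.973 g.
Efficiency = m_actual / m_theo = 5.94 / 7.973 = 74.5 %.

74.5 %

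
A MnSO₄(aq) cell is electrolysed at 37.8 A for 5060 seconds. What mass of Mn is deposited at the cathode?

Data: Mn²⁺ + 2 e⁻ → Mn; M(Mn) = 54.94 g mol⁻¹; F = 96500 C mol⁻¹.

54.4 g

Q = I·t = 37.80 A × 5060.0 s = 191300 C.
n(e⁻) = Q/F = 191300 / 96500 = 1.982 mol.
Mn²⁺ + 2 e⁻ → Mn, so n(Mn) = n(e⁻)/2 = 0.9910 mol.
m = n·M = 0.9910 × 54.94 = 54.4 g.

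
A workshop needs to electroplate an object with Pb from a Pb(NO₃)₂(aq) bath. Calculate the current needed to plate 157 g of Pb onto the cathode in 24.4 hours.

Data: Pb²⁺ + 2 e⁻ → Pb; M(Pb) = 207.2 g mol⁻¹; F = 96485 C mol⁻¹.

1.66 A

n(Pb) = 157 / 207.2 = 0.7577 mol.
n(e⁻) = 2 × 0.7577 = 1.515 mol.
Q = n(e⁻)·F = 1.515 × 96485 = 146200 C.
I = Q/t = 146200 / 87840 s = 1.66 A.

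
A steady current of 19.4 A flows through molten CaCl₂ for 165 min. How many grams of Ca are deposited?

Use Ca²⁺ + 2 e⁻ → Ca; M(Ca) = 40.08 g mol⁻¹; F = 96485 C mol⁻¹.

Q = I·t = 19.40 A × 9900.0 s = 192100 C.
n(e⁻) = Q/F = 192100 / 96485 = 1.991 mol.
Ca²⁺ + 2 e⁻ → Ca, so n(Ca) = n(e⁻)/2 = 0.9953 mol.
m = n·M = 0.9953 × 40.08 = 39.9 g.

39.9 g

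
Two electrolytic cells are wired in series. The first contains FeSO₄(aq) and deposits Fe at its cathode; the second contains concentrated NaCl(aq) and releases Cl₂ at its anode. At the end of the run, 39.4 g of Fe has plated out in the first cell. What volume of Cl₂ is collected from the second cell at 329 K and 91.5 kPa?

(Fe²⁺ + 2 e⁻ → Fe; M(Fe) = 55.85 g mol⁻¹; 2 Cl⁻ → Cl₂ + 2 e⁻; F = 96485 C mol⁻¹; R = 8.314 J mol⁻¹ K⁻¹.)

21.1 L

n(Fe) = 39.4 / 55.85 = 0.7055 mol, so n(e⁻) = 2 × 0.7055 = 1.411 mol.
The cells are in series, so the same 1.411 mol of electrons passes through the second cell.
2 Cl⁻ → Cl₂ + 2 e⁻ — 2 mol e⁻ per mol Cl₂, so n(Cl₂) = 1.411/2 = 0.7055 mol.
V = nRT/P = (0.7055 × 8.314 × 329) / (91.5 × 10³) = 0.0211 m³ = 21.1 L.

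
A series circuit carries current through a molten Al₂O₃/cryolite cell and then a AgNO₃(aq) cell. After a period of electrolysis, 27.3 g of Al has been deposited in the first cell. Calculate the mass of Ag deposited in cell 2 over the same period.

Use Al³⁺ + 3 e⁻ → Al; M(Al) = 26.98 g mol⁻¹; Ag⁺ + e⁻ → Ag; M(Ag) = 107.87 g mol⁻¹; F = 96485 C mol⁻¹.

n(Al) = 27.3 / 26.98 = 1.012 mol.
Since Al³⁺ + 3 e⁻ → Al, n(e⁻) passed = 3 × 1.012 = 3.036 mol.
Cells in series carry the same charge, so the same 3.036 mol of electrons passes through cell 2.
Ag⁺ + e⁻ → Ag, so n(Ag) = 3.036 / 1 = 3.036 mol.
m(Ag) = 3.036 × 107.87 = 327 g.

327 g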